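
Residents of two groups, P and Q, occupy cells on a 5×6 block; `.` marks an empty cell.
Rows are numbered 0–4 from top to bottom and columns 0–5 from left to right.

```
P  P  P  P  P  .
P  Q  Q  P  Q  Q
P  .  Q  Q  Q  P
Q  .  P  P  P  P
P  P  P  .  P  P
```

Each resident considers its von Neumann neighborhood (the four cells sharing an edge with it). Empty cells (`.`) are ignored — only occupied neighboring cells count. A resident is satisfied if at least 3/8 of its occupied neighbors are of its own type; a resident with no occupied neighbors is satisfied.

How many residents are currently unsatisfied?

Row 0: (0,0)P 2/2 ok · (0,1)P 2/3 ok · (0,2)P 2/3 ok · (0,3)P 3/3 ok · (0,4)P 1/2 ok
Row 1: (1,0)P 2/3 ok · (1,1)Q 1/3 unhappy · (1,2)Q 2/4 ok · (1,3)P 1/4 unhappy · (1,4)Q 2/4 ok · (1,5)Q 1/2 ok
Row 2: (2,0)P 1/2 ok · (2,2)Q 2/3 ok · (2,3)Q 2/4 ok · (2,4)Q 2/4 ok · (2,5)P 1/3 unhappy
Row 3: (3,0)Q 0/2 unhappy · (3,2)P 2/3 ok · (3,3)P 2/3 ok · (3,4)P 3/4 ok · (3,5)P 3/3 ok
Row 4: (4,0)P 1/2 ok · (4,1)P 2/2 ok · (4,2)P 2/2 ok · (4,4)P 2/2 ok · (4,5)P 2/2 ok
Unsatisfied: (1,1), (1,3), (2,5), (3,0) — 4 in total.

4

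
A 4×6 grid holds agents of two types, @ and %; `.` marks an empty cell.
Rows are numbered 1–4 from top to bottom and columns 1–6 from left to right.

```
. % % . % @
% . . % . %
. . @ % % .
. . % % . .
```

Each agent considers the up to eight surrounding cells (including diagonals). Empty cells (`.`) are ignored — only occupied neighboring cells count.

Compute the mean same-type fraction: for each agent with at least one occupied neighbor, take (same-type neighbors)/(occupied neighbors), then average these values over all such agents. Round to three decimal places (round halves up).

Row 1: (1,2)% 2/2 · (1,3)% 2/2 · (1,5)% 2/3 · (1,6)@ 0/2
Row 2: (2,1)% 1/1 · (2,4)% 4/5 · (2,6)% 2/3
Row 3: (3,3)@ 0/4 · (3,4)% 4/5 · (3,5)% 4/4
Row 4: (4,3)% 2/3 · (4,4)% 3/4
Sum over 12 agents: 2/2 + 2/2 + 2/3 + 0/2 + 1/1 + 4/5 + 2/3 + 0/4 + 4/5 + 4/4 + 2/3 + 3/4 = 167/20; mean = 167/20 ÷ 12 = 167/240 = 0.695833… → 0.696.

0.696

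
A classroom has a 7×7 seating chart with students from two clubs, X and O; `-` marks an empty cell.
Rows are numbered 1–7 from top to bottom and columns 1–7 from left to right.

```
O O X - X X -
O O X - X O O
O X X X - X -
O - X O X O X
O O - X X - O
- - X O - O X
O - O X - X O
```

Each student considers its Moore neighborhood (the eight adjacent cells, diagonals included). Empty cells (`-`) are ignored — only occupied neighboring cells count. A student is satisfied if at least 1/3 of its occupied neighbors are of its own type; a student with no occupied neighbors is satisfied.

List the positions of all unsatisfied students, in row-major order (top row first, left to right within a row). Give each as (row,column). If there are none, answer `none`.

(2,6), (4,4), (4,6), (6,4), (6,7)

Row 1: (1,1)O 3/3 ✓ · (1,2)O 3/5 ✓ · (1,3)X 1/3 ✓ · (1,5)X 2/3 ✓ · (1,6)X 2/4 ✓
Row 2: (2,1)O 4/5 ✓ · (2,2)O 4/8 ✓ · (2,3)X 4/6 ✓ · (2,5)X 4/5 ✓ · (2,6)O 1/5 ✗ · (2,7)O 1/3 ✓
Row 3: (3,1)O 3/4 ✓ · (3,2)X 3/7 ✓ · (3,3)X 4/6 ✓ · (3,4)X 5/6 ✓ · (3,6)X 3/6 ✓
Row 4: (4,1)O 3/4 ✓ · (4,3)X 4/6 ✓ · (4,4)O 0/6 ✗ · (4,5)X 4/6 ✓ · (4,6)O 1/5 ✗ · (4,7)X 1/3 ✓
Row 5: (5,1)O 2/2 ✓ · (5,2)O 2/4 ✓ · (5,4)X 4/6 ✓ · (5,5)X 2/6 ✓ · (5,7)O 2/4 ✓
Row 6: (6,3)X 2/5 ✓ · (6,4)O 1/5 ✗ · (6,6)O 2/5 ✓ · (6,7)X 1/4 ✗
Row 7: (7,1)O 0/0 ✓ · (7,3)O 1/3 ✓ · (7,4)X 1/3 ✓ · (7,6)X 1/3 ✓ · (7,7)O 1/3 ✓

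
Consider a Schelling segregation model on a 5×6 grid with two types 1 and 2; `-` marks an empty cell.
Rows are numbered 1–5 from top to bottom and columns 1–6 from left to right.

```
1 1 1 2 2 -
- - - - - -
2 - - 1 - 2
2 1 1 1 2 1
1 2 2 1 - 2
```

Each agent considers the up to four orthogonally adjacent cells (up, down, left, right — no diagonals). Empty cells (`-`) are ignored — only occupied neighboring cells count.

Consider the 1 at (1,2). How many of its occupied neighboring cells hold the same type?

Occupied neighbors of (1,2): (1,1)=1, (1,3)=1.
Same type (1): 2 of 2.

2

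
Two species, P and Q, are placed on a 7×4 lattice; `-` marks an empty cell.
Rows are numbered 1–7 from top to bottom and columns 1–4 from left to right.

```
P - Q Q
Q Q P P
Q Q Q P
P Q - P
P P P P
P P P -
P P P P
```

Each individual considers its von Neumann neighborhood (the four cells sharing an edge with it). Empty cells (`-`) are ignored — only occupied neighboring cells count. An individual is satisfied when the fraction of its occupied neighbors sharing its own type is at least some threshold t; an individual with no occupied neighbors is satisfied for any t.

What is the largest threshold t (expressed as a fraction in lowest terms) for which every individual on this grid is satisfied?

Row 1: (1,1)P 0/1 · (1,3)Q 1/2 · (1,4)Q 1/2
Row 2: (2,1)Q 2/3 · (2,2)Q 2/3 · (2,3)P 1/4 · (2,4)P 2/3
Row 3: (3,1)Q 2/3 · (3,2)Q 4/4 · (3,3)Q 1/3 · (3,4)P 2/3
Row 4: (4,1)P 1/3 · (4,2)Q 1/3 · (4,4)P 2/2
Row 5: (5,1)P 3/3 · (5,2)P 3/4 · (5,3)P 3/3 · (5,4)P 2/2
Row 6: (6,1)P 3/3 · (6,2)P 4/4 · (6,3)P 3/3
Row 7: (7,1)P 2/2 · (7,2)P 3/3 · (7,3)P 3/3 · (7,4)P 1/1
The smallest same-type fraction is 0/1 at (1,1), which reduces to 0/1. Any threshold above that leaves this individual unsatisfied.

0/1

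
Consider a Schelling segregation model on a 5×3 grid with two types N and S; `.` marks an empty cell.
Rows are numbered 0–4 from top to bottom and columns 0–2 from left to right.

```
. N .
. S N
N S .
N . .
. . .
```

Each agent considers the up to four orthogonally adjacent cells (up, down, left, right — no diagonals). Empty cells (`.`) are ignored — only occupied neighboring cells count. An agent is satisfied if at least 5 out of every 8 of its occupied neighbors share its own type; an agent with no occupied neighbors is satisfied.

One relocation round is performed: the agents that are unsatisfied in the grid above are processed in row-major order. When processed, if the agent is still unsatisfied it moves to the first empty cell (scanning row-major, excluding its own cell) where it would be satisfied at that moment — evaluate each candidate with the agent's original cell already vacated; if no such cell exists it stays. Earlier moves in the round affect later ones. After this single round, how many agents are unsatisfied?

Initially unsatisfied (in order): (0,1), (1,1), (1,2), (2,0), (2,1).
  (0,1) → (0,0).
  (1,1) → (3,2).
  (1,2): now satisfied by earlier moves; stays.
  (2,0) → (0,1).
  (2,1): now satisfied by earlier moves; stays.
Resulting grid:
N N .
. . N
. S .
N . S
. . .
All satisfied now.

0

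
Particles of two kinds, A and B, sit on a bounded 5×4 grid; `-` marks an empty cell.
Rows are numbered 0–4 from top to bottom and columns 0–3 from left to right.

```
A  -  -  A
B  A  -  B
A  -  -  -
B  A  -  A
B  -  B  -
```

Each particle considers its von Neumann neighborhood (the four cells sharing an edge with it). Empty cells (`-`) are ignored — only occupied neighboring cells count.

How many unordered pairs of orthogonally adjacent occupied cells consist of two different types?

Scan each occupied cell's neighbors to the right and below so each pair is counted once.
Row 0: A(0,0)–B(1,0)≠ A(0,3)–B(1,3)≠  → 2/2 unlike.
Row 1: B(1,0)–A(1,1)≠ B(1,0)–A(2,0)≠  → 2/2 unlike.
Row 2: A(2,0)–B(3,0)≠  → 1/1 unlike.
Row 3: B(3,0)–A(3,1)≠ B(3,0)–B(4,0)=  → 1/2 unlike.
Total adjacent occupied pairs: 7; unlike-type pairs: 6.

6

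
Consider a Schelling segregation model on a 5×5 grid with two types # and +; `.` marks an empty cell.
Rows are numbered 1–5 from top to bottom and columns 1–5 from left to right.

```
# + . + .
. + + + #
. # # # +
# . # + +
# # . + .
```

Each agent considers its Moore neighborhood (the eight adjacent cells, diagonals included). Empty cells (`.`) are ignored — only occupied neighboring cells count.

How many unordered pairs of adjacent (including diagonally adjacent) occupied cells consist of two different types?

18

Scan each occupied cell's neighbors to the right and below (and the two forward diagonals) so each pair is counted once.
From row 1: 3 unlike of 7 pairs (running 3/7).
From row 2: 9 unlike of 13 pairs (running 12/20).
From row 3: 4 unlike of 12 pairs (running 16/32).
From row 4: 2 unlike of 8 pairs (running 18/40).
From row 5: 0 unlike of 1 pairs (running 18/41).
Total adjacent occupied pairs: 41; unlike-type pairs: 18.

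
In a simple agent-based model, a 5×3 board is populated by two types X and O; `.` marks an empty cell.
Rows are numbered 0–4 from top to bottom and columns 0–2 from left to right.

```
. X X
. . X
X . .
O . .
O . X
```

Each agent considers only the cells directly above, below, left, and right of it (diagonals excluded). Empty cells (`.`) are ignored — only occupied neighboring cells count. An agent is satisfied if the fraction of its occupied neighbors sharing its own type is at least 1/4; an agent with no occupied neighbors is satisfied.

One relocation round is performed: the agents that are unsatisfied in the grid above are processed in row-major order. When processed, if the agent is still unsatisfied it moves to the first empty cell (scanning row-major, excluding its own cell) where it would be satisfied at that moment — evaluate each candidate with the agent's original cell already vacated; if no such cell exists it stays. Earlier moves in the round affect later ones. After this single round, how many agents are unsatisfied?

Initially unsatisfied (in order): (2,0).
  (2,0) → (0,0).
Resulting grid:
X X X
. . X
. . .
O . .
O . X
All satisfied now.

0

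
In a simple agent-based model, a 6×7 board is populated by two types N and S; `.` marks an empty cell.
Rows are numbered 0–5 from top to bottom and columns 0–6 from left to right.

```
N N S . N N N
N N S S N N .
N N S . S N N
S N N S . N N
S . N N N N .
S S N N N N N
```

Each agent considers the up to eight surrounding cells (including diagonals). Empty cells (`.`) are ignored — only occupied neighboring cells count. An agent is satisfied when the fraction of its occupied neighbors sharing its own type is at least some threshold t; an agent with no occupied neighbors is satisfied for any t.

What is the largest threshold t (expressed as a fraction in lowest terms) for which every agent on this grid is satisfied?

1/4

Row 0: (0,0)N 3/3 · (0,1)N 3/5 · (0,2)S 2/4 · (0,4)N 3/4 · (0,5)N 4/4 · (0,6)N 2/2
Row 1: (1,0)N 5/5 · (1,1)N 5/8 · (1,2)S 3/6 · (1,3)S 4/6 · (1,4)N 4/6 · (1,5)N 6/7
Row 2: (2,0)N 4/5 · (2,1)N 5/8 · (2,2)S 3/7 · (2,4)S 2/6 · (2,5)N 5/6 · (2,6)N 4/4
Row 3: (3,0)S 1/4 · (3,1)N 4/7 · (3,2)N 4/6 · (3,3)S 2/6 · (3,5)N 5/6 · (3,6)N 4/4
Row 4: (4,0)S 3/4 · (4,2)N 5/7 · (4,3)N 6/7 · (4,4)N 6/7 · (4,5)N 6/6
Row 5: (5,0)S 2/2 · (5,1)S 2/4 · (5,2)N 3/4 · (5,3)N 5/5 · (5,4)N 5/5 · (5,5)N 4/4 · (5,6)N 2/2
The smallest same-type fraction is 1/4 at (3,0), which reduces to 1/4. Any threshold above that leaves this agent unsatisfied.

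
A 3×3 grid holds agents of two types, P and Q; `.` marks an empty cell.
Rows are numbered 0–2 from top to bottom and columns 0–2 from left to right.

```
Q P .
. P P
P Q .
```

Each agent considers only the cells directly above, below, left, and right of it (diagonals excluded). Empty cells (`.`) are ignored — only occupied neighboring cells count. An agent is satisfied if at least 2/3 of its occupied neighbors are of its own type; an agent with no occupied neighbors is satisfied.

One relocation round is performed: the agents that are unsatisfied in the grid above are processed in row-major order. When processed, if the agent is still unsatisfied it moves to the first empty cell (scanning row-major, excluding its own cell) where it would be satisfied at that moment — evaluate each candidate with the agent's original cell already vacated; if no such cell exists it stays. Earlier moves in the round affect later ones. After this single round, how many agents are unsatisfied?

1

Initially unsatisfied (in order): (0,0), (0,1), (2,0), (2,1).
  (0,0): no empty cell satisfies it; stays.
  (0,1) → (0,2).
  (2,0) → (0,1).
  (2,1) → (2,0).
Resulting grid:
Q P P
. P P
Q . .
Unsatisfied now: (0,0).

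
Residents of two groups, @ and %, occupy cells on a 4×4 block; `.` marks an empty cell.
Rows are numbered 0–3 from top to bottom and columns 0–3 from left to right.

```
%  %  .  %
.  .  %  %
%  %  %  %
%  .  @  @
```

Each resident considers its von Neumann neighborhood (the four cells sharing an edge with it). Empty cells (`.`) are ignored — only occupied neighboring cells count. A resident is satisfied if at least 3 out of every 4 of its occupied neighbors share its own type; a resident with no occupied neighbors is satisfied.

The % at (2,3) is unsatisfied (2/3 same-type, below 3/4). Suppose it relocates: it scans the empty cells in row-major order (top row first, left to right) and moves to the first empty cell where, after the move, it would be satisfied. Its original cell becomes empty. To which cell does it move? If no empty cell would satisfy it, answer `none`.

(0,2)

Vacating (2,3). Empty cells in order:
  (0,2): 3/3 same-type → satisfied — stop here.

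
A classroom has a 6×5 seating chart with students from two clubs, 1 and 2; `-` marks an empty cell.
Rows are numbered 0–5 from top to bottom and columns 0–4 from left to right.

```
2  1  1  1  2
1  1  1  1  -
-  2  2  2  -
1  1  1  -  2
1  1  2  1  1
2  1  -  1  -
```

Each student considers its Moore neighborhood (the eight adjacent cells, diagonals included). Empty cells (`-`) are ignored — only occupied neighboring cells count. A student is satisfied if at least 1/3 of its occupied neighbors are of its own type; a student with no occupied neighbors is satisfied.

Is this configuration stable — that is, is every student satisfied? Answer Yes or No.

(0,0)2 0/3 unhappy
(0,1)1 4/5 ok
(0,2)1 5/5 ok
(0,3)1 3/4 ok
(0,4)2 0/2 unhappy
(1,0)1 2/4 ok
(1,1)1 4/7 ok
(1,2)1 5/8 ok
(1,3)1 3/6 ok
(2,1)2 1/7 unhappy
(2,2)2 2/7 unhappy
(2,3)2 2/5 ok
(3,0)1 3/4 ok
(3,1)1 4/7 ok
(3,2)1 3/7 ok
(3,4)2 1/3 ok
(4,0)1 4/5 ok
(4,1)1 5/7 ok
(4,2)2 0/6 unhappy
(4,3)1 3/5 ok
(4,4)1 2/3 ok
(5,0)2 0/3 unhappy
(5,1)1 2/4 ok
(5,3)1 2/3 ok
For instance (0,0) has only 0/3 same-type neighbors, below 1/3.

No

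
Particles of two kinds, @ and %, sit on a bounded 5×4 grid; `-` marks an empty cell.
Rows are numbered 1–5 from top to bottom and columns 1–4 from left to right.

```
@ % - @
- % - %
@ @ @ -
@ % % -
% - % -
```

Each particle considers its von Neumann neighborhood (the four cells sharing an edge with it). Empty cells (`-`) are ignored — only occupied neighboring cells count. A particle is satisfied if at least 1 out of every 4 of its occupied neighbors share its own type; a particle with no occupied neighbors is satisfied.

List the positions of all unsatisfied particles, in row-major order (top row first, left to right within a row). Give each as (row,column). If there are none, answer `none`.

(1,1)@ 0/1 unhappy
(1,2)% 1/2 ok
(1,4)@ 0/1 unhappy
(2,2)% 1/2 ok
(2,4)% 0/1 unhappy
(3,1)@ 2/2 ok
(3,2)@ 2/4 ok
(3,3)@ 1/2 ok
(4,1)@ 1/3 ok
(4,2)% 1/3 ok
(4,3)% 2/3 ok
(5,1)% 0/1 unhappy
(5,3)% 1/1 ok

(1,1), (1,4), (2,4), (5,1)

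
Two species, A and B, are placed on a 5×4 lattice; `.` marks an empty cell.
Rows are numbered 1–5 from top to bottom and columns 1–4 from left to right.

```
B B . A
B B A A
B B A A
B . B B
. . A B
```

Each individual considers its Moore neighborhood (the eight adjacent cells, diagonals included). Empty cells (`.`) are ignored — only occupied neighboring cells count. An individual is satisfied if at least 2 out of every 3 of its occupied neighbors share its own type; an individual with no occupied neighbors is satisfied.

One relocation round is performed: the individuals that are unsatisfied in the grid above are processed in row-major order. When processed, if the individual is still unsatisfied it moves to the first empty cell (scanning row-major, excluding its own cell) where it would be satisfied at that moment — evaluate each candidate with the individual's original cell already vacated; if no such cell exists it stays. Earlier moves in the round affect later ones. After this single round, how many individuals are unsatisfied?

3

Initially unsatisfied (in order): (2,3), (3,3), (3,4), (4,3), (4,4), (5,3).
  (2,3): no empty cell satisfies it; stays.
  (3,3): no empty cell satisfies it; stays.
  (3,4): no empty cell satisfies it; stays.
  (4,3) → (5,1).
  (4,4) → (4,2).
  (5,3) → (4,4).
Resulting grid:
B B . A
B B A A
B B A A
B B . A
B . . B
Unsatisfied now: (2,3), (3,3), (5,4).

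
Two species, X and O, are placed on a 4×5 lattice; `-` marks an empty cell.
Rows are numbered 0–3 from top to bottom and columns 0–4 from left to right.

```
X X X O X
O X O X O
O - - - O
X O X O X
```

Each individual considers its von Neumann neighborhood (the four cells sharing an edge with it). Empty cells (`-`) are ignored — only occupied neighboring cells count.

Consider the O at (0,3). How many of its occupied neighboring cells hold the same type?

Occupied neighbors of (0,3): (1,3)=X, (0,2)=X, (0,4)=X.
Same type (O): 0 of 3.

0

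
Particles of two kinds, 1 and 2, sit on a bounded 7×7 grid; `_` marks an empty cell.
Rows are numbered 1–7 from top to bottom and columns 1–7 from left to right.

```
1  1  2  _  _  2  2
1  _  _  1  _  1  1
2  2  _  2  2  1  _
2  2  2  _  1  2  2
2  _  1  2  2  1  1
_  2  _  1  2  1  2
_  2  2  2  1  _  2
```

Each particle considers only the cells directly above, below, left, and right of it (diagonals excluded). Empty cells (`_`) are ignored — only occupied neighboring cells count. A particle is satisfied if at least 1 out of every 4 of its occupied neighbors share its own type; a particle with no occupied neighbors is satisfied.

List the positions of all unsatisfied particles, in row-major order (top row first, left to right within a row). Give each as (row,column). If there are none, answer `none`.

Row 1: (1,1)1 2/2 satisfied · (1,2)1 1/2 satisfied · (1,3)2 0/1 not · (1,6)2 1/2 satisfied · (1,7)2 1/2 satisfied
Row 2: (2,1)1 1/2 satisfied · (2,4)1 0/1 not · (2,6)1 2/3 satisfied · (2,7)1 1/2 satisfied
Row 3: (3,1)2 2/3 satisfied · (3,2)2 2/2 satisfied · (3,4)2 1/2 satisfied · (3,5)2 1/3 satisfied · (3,6)1 1/3 satisfied
Row 4: (4,1)2 3/3 satisfied · (4,2)2 3/3 satisfied · (4,3)2 1/2 satisfied · (4,5)1 0/3 not · (4,6)2 1/4 satisfied · (4,7)2 1/2 satisfied
Row 5: (5,1)2 1/1 satisfied · (5,3)1 0/2 not · (5,4)2 1/3 satisfied · (5,5)2 2/4 satisfied · (5,6)1 2/4 satisfied · (5,7)1 1/3 satisfied
Row 6: (6,2)2 1/1 satisfied · (6,4)1 0/3 not · (6,5)2 1/4 satisfied · (6,6)1 1/3 satisfied · (6,7)2 1/3 satisfied
Row 7: (7,2)2 2/2 satisfied · (7,3)2 2/2 satisfied · (7,4)2 1/3 satisfied · (7,5)1 0/2 not · (7,7)2 1/1 satisfied

(1,3), (2,4), (4,5), (5,3), (6,4), (7,5)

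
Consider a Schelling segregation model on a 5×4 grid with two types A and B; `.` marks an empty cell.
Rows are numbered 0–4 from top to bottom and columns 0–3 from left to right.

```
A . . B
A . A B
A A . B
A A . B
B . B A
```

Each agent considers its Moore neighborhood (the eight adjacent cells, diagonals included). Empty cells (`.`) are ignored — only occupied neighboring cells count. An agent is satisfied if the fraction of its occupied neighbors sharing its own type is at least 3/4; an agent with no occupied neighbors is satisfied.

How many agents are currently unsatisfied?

9

(0,0)A 1/1 ok
(0,3)B 1/2 unhappy
(1,0)A 3/3 ok
(1,2)A 1/4 unhappy
(1,3)B 2/3 unhappy
(2,0)A 4/4 ok
(2,1)A 5/5 ok
(2,3)B 2/3 unhappy
(3,0)A 3/4 ok
(3,1)A 3/5 unhappy
(3,3)B 2/3 unhappy
(4,0)B 0/2 unhappy
(4,2)B 1/3 unhappy
(4,3)A 0/2 unhappy
Unsatisfied: (0,3), (1,2), (1,3), (2,3), (3,1), (3,3), (4,0), (4,2), (4,3) — 9 in total.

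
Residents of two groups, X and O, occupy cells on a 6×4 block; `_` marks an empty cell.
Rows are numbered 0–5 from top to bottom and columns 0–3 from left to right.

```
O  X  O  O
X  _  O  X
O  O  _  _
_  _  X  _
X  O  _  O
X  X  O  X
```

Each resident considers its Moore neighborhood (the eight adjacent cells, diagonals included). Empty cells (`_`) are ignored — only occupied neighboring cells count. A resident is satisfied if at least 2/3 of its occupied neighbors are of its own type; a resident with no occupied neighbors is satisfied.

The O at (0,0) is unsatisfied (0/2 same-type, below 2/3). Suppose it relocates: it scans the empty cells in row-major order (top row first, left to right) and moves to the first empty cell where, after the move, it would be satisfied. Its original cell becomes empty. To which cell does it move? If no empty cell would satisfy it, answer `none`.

(1,1)

Vacating (0,0). Empty cells in order:
  (1,1): 4/6 same-type → satisfied — stop here.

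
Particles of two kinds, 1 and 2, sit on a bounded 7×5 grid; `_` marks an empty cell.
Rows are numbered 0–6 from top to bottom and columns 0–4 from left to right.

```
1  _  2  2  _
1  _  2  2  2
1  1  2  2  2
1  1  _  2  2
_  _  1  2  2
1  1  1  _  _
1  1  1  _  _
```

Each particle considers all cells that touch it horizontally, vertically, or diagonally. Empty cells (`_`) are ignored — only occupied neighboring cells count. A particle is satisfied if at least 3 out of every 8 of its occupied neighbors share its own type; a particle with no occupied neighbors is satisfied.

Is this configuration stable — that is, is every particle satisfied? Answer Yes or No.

Yes

(0,0)1 1/1 ok
(0,2)2 3/3 ok
(0,3)2 4/4 ok
(1,0)1 3/3 ok
(1,2)2 5/6 ok
(1,3)2 7/7 ok
(1,4)2 4/4 ok
(2,0)1 4/4 ok
(2,1)1 4/6 ok
(2,2)2 4/6 ok
(2,3)2 7/7 ok
(2,4)2 5/5 ok
(3,0)1 3/3 ok
(3,1)1 4/5 ok
(3,3)2 6/7 ok
(3,4)2 5/5 ok
(4,2)1 3/5 ok
(4,3)2 3/5 ok
(4,4)2 3/3 ok
(5,0)1 3/3 ok
(5,1)1 6/6 ok
(5,2)1 4/5 ok
(6,0)1 3/3 ok
(6,1)1 5/5 ok
(6,2)1 3/3 ok
All meet the threshold, so the configuration is stable.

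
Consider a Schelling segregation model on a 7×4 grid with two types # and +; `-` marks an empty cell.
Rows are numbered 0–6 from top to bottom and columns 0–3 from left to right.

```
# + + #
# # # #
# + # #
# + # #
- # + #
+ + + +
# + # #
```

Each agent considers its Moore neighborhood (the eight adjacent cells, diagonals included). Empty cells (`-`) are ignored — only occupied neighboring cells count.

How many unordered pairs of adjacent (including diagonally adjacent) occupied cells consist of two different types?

Scan each occupied cell's neighbors to the right and below (and the two forward diagonals) so each pair is counted once.
From row 0: 8 unlike of 13 pairs (running 8/13).
From row 1: 3 unlike of 13 pairs (running 11/26).
From row 2: 6 unlike of 13 pairs (running 17/39).
From row 3: 5 unlike of 11 pairs (running 22/50).
From row 4: 7 unlike of 10 pairs (running 29/60).
From row 5: 7 unlike of 13 pairs (running 36/73).
From row 6: 2 unlike of 3 pairs (running 38/76).
Total adjacent occupied pairs: 76; unlike-type pairs: 38.

38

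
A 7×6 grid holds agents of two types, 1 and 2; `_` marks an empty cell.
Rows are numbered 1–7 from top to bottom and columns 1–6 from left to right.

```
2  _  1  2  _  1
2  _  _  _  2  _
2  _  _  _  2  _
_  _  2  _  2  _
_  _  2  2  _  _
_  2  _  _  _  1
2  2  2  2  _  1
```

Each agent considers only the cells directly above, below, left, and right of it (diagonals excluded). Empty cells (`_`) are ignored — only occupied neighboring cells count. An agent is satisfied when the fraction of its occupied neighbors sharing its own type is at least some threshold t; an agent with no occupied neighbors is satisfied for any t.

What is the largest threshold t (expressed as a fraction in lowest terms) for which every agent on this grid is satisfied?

Row 1: (1,1)2 1/1 · (1,3)1 0/1 · (1,4)2 0/1 · (1,6)1 — no occupied neighbors
Row 2: (2,1)2 2/2 · (2,5)2 1/1
Row 3: (3,1)2 1/1 · (3,5)2 2/2
Row 4: (4,3)2 1/1 · (4,5)2 1/1
Row 5: (5,3)2 2/2 · (5,4)2 1/1
Row 6: (6,2)2 1/1 · (6,6)1 1/1
Row 7: (7,1)2 1/1 · (7,2)2 3/3 · (7,3)2 2/2 · (7,4)2 1/1 · (7,6)1 1/1
The smallest same-type fraction is 0/1 at (1,3), which reduces to 0/1. Any threshold above that leaves this agent unsatisfied.

0/1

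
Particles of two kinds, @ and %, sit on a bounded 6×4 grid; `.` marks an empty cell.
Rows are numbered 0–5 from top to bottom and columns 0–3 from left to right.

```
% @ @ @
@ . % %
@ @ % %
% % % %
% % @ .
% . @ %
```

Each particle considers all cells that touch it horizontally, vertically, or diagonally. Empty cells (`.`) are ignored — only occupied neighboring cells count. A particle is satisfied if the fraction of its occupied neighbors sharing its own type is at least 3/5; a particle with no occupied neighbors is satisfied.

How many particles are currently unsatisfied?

10

Row 0: (0,0)% 0/2 unhappy · (0,1)@ 2/4 unhappy · (0,2)@ 2/4 unhappy · (0,3)@ 1/3 unhappy
Row 1: (1,0)@ 3/4 ok · (1,2)% 3/7 unhappy · (1,3)% 3/5 ok
Row 2: (2,0)@ 2/4 unhappy · (2,1)@ 2/7 unhappy · (2,2)% 6/7 ok · (2,3)% 5/5 ok
Row 3: (3,0)% 3/5 ok · (3,1)% 5/8 ok · (3,2)% 5/7 ok · (3,3)% 3/4 ok
Row 4: (4,0)% 4/4 ok · (4,1)% 5/7 ok · (4,2)@ 1/6 unhappy
Row 5: (5,0)% 2/2 ok · (5,2)@ 1/3 unhappy · (5,3)% 0/2 unhappy
Unsatisfied: (0,0), (0,1), (0,2), (0,3), (1,2), (2,0), (2,1), (4,2), (5,2), (5,3) — 10 in total.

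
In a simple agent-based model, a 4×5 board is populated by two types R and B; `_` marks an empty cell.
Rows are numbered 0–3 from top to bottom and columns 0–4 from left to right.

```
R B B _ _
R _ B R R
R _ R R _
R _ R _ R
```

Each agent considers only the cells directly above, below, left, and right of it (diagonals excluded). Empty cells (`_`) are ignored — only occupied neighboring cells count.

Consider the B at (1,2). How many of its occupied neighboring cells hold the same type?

Occupied neighbors of (1,2): (0,2)=B, (2,2)=R, (1,3)=R.
Same type (B): 1 of 3.

1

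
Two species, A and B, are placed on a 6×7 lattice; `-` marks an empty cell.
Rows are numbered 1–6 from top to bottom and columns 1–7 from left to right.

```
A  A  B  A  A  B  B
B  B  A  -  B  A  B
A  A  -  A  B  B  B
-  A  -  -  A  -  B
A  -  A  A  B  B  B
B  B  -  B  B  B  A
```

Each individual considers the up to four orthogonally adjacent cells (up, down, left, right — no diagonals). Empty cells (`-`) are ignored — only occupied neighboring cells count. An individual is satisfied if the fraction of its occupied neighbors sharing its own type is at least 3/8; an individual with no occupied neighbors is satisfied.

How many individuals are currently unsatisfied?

(1,1)A 1/2 ok
(1,2)A 1/3 unhappy
(1,3)B 0/3 unhappy
(1,4)A 1/2 ok
(1,5)A 1/3 unhappy
(1,6)B 1/3 unhappy
(1,7)B 2/2 ok
(2,1)B 1/3 unhappy
(2,2)B 1/4 unhappy
(2,3)A 0/2 unhappy
(2,5)B 1/3 unhappy
(2,6)A 0/4 unhappy
(2,7)B 2/3 ok
(3,1)A 1/2 ok
(3,2)A 2/3 ok
(3,4)A 0/1 unhappy
(3,5)B 2/4 ok
(3,6)B 2/3 ok
(3,7)B 3/3 ok
(4,2)A 1/1 ok
(4,5)A 0/2 unhappy
(4,7)B 2/2 ok
(5,1)A 0/1 unhappy
(5,3)A 1/1 ok
(5,4)A 1/3 unhappy
(5,5)B 2/4 ok
(5,6)B 3/3 ok
(5,7)B 2/3 ok
(6,1)B 1/2 ok
(6,2)B 1/1 ok
(6,4)B 1/2 ok
(6,5)B 3/3 ok
(6,6)B 2/3 ok
(6,7)A 0/2 unhappy
Unsatisfied: (1,2), (1,3), (1,5), (1,6), (2,1), (2,2), (2,3), (2,5), (2,6), (3,4), (4,5), (5,1), (5,4), (6,7) — 14 in total.

14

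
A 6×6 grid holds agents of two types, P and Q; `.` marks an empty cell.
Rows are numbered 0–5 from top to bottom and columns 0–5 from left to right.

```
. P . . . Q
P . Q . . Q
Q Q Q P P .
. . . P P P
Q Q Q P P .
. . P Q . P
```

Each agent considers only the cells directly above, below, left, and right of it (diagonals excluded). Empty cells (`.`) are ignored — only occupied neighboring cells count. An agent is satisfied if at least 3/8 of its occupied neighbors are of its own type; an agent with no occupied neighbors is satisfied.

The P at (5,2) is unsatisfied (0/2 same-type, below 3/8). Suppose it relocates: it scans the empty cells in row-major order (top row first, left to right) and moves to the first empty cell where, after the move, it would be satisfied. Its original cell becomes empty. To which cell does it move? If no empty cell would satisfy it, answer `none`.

(0,0)

Vacating (5,2). Empty cells in order:
  (0,0): 2/2 same-type → satisfied — stop here.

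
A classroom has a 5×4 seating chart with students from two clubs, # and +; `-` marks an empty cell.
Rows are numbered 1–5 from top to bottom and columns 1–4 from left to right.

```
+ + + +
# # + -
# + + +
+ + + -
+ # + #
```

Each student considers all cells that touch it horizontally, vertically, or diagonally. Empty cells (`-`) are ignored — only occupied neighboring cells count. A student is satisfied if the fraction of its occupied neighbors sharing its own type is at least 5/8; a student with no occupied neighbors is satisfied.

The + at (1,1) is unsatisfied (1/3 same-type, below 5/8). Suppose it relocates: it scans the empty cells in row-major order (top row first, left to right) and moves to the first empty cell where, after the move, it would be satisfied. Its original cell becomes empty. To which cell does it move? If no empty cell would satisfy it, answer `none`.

Vacating (1,1). Empty cells in order:
  (2,4): 5/5 same-type → satisfied — stop here.

(2,4)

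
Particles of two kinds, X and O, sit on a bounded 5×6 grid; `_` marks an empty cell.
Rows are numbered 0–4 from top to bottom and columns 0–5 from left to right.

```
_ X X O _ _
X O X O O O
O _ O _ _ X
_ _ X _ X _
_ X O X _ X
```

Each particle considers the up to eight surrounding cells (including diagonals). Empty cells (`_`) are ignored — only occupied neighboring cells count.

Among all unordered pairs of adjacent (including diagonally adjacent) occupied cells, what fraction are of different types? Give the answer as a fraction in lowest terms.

Scan each occupied cell's neighbors to the right and below (and the two forward diagonals) so each pair is counted once.
From row 0: 5 unlike of 11 pairs (running 5/11).
From row 1: 7 unlike of 12 pairs (running 12/23).
From row 2: 1 unlike of 2 pairs (running 13/25).
From row 3: 1 unlike of 5 pairs (running 14/30).
From row 4: 2 unlike of 2 pairs (running 16/32).
Total adjacent occupied pairs: 32; unlike-type pairs: 16.
16/32 reduces to 1/2.

1/2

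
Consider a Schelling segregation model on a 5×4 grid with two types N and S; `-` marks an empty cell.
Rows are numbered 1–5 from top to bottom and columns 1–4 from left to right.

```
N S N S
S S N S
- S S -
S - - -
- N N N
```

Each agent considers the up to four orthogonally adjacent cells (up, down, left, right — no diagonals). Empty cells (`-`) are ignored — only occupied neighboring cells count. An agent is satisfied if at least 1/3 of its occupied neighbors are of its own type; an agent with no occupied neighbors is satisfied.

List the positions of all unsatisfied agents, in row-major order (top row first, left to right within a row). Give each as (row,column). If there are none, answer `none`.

(1,1), (2,3)

(1,1)N 0/2 unhappy
(1,2)S 1/3 ok
(1,3)N 1/3 ok
(1,4)S 1/2 ok
(2,1)S 1/2 ok
(2,2)S 3/4 ok
(2,3)N 1/4 unhappy
(2,4)S 1/2 ok
(3,2)S 2/2 ok
(3,3)S 1/2 ok
(4,1)S 0/0 ok
(5,2)N 1/1 ok
(5,3)N 2/2 ok
(5,4)N 1/1 ok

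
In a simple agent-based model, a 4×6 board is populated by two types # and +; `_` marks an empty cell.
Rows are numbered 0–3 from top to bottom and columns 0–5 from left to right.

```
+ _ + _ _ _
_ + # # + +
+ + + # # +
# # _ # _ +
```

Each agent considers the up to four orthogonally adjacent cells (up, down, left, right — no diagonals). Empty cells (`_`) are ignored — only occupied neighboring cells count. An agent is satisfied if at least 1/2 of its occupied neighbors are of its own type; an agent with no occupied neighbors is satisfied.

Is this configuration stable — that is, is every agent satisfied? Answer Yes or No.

(0,0)+ 0/0 satisfied
(0,2)+ 0/1 not
(1,1)+ 1/2 satisfied
(1,2)# 1/4 not
(1,3)# 2/3 satisfied
(1,4)+ 1/3 not
(1,5)+ 2/2 satisfied
(2,0)+ 1/2 satisfied
(2,1)+ 3/4 satisfied
(2,2)+ 1/3 not
(2,3)# 3/4 satisfied
(2,4)# 1/3 not
(2,5)+ 2/3 satisfied
(3,0)# 1/2 satisfied
(3,1)# 1/2 satisfied
(3,3)# 1/1 satisfied
(3,5)+ 1/1 satisfied
For instance (0,2) has only 0/1 same-type neighbors, below 1/2.

No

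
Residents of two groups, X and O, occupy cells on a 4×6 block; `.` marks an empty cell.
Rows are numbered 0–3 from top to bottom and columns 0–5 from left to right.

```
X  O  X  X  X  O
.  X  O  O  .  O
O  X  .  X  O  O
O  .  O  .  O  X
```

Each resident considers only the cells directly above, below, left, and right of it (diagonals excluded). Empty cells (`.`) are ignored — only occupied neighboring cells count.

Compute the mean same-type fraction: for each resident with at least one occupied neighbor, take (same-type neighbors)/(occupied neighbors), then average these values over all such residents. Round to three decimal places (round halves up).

Row 0: (0,0)X 0/1 · (0,1)O 0/3 · (0,2)X 1/3 · (0,3)X 2/3 · (0,4)X 1/2 · (0,5)O 1/2
Row 1: (1,1)X 1/3 · (1,2)O 1/3 · (1,3)O 1/3 · (1,5)O 2/2
Row 2: (2,0)O 1/2 · (2,1)X 1/2 · (2,3)X 0/2 · (2,4)O 2/3 · (2,5)O 2/3
Row 3: (3,0)O 1/1 · (3,2)O — no occupied neighbors · (3,4)O 1/2 · (3,5)X 0/2
Sum over 18 residents: 0/1 + 0/3 + 1/3 + 2/3 + 1/2 + 1/2 + 1/3 + 1/3 + 1/3 + 2/2 + 1/2 + 1/2 + 0/2 + 2/3 + 2/3 + 1/1 + 1/2 + 0/2 = 47/6; mean = 47/6 ÷ 18 = 47/108 = 0.435185… → 0.435.

0.435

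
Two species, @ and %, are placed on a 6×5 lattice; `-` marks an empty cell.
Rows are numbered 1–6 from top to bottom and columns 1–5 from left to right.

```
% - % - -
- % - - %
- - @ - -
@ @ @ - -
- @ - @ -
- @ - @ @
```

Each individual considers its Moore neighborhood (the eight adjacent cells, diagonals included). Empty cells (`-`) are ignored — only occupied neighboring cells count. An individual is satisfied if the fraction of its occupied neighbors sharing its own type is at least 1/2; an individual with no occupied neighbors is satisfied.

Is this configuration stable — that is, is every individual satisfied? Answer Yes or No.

(1,1)% 1/1 satisfied
(1,3)% 1/1 satisfied
(2,2)% 2/3 satisfied
(2,5)% 0/0 satisfied
(3,3)@ 2/3 satisfied
(4,1)@ 2/2 satisfied
(4,2)@ 4/4 satisfied
(4,3)@ 4/4 satisfied
(5,2)@ 4/4 satisfied
(5,4)@ 3/3 satisfied
(6,2)@ 1/1 satisfied
(6,4)@ 2/2 satisfied
(6,5)@ 2/2 satisfied
All meet the threshold, so the configuration is stable.

Yes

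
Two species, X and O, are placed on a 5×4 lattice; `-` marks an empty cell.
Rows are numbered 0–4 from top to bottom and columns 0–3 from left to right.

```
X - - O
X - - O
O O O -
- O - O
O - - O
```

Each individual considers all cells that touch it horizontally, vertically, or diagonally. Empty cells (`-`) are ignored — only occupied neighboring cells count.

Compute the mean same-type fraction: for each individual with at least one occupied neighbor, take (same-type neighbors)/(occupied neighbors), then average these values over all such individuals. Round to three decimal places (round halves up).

Row 0: (0,0)X 1/1 · (0,3)O 1/1
Row 1: (1,0)X 1/3 · (1,3)O 2/2
Row 2: (2,0)O 2/3 · (2,1)O 3/4 · (2,2)O 4/4
Row 3: (3,1)O 4/4 · (3,3)O 2/2
Row 4: (4,0)O 1/1 · (4,3)O 1/1
Sum over 11 individuals: 1/1 + 1/1 + 1/3 + 2/2 + 2/3 + 3/4 + 4/4 + 4/4 + 2/2 + 1/1 + 1/1 = 39/4; mean = 39/4 ÷ 11 = 39/44 = 0.886363… → 0.886.

0.886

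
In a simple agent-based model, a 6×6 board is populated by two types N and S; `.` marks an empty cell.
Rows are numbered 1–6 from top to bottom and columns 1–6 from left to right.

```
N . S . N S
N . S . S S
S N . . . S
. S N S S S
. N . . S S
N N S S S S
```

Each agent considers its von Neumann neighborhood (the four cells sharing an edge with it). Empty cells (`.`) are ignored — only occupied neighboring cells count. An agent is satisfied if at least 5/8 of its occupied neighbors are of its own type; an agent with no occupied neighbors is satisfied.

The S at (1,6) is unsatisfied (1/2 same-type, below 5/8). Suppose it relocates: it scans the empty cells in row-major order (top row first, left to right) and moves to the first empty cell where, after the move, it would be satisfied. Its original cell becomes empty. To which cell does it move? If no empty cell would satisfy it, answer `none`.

Vacating (1,6). Empty cells in order:
  (1,2): 1/2 same-type → still unsatisfied.
  (1,4): 1/2 same-type → still unsatisfied.
  (2,2): 1/3 same-type → still unsatisfied.
  (2,4): 2/2 same-type → satisfied — stop here.

(2,4)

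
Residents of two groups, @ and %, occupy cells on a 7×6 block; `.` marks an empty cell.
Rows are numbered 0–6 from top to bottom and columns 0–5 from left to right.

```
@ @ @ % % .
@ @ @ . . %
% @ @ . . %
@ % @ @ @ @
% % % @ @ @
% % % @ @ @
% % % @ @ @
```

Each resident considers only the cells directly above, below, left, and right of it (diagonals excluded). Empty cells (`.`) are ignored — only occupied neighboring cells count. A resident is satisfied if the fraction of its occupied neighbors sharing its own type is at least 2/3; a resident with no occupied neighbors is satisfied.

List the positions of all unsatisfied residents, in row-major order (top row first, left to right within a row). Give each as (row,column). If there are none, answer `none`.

(0,0)@ 2/2 ✓
(0,1)@ 3/3 ✓
(0,2)@ 2/3 ✓
(0,3)% 1/2 ✗
(0,4)% 1/1 ✓
(1,0)@ 2/3 ✓
(1,1)@ 4/4 ✓
(1,2)@ 3/3 ✓
(1,5)% 1/1 ✓
(2,0)% 0/3 ✗
(2,1)@ 2/4 ✗
(2,2)@ 3/3 ✓
(2,5)% 1/2 ✗
(3,0)@ 0/3 ✗
(3,1)% 1/4 ✗
(3,2)@ 2/4 ✗
(3,3)@ 3/3 ✓
(3,4)@ 3/3 ✓
(3,5)@ 2/3 ✓
(4,0)% 2/3 ✓
(4,1)% 4/4 ✓
(4,2)% 2/4 ✗
(4,3)@ 3/4 ✓
(4,4)@ 4/4 ✓
(4,5)@ 3/3 ✓
(5,0)% 3/3 ✓
(5,1)% 4/4 ✓
(5,2)% 3/4 ✓
(5,3)@ 3/4 ✓
(5,4)@ 4/4 ✓
(5,5)@ 3/3 ✓
(6,0)% 2/2 ✓
(6,1)% 3/3 ✓
(6,2)% 2/3 ✓
(6,3)@ 2/3 ✓
(6,4)@ 3/3 ✓
(6,5)@ 2/2 ✓

(0,3), (2,0), (2,1), (2,5), (3,0), (3,1), (3,2), (4,2)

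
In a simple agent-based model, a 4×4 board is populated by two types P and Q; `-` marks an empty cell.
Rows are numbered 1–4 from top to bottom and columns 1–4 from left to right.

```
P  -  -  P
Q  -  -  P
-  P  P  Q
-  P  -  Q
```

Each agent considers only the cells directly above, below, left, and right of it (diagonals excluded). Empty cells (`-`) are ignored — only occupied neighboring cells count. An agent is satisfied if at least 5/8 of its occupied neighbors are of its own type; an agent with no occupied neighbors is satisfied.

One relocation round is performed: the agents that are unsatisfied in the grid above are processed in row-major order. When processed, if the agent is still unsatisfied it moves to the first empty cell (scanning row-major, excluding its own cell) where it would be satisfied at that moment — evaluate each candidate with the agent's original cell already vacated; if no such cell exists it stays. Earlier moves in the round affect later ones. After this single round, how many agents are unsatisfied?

Initially unsatisfied (in order): (1,1), (2,1), (2,4), (3,3), (3,4).
  (1,1) → (1,2).
  (2,1): now satisfied by earlier moves; stays.
  (2,4) → (1,3).
  (3,3) → (2,2).
  (3,4): now satisfied by earlier moves; stays.
Resulting grid:
- P P P
Q P - -
- P - Q
- P - Q
Unsatisfied now: (2,1).

1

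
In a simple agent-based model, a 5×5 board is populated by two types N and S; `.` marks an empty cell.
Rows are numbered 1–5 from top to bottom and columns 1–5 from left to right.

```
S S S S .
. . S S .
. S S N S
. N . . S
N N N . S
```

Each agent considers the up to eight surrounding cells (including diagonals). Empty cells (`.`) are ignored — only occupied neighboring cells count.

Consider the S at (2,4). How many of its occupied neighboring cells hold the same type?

5

Occupied neighbors of (2,4): (1,3)=S, (1,4)=S, (2,3)=S, (3,3)=S, (3,4)=N, (3,5)=S.
Same type (S): 5 of 6.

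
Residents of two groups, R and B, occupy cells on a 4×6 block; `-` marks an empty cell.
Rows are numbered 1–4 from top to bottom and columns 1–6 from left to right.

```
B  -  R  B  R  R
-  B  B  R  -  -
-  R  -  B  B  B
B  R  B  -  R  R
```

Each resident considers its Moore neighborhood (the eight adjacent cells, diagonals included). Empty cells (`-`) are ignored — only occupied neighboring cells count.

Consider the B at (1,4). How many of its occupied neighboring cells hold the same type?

1

Occupied neighbors of (1,4): (1,3)=R, (1,5)=R, (2,3)=B, (2,4)=R.
Same type (B): 1 of 4.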